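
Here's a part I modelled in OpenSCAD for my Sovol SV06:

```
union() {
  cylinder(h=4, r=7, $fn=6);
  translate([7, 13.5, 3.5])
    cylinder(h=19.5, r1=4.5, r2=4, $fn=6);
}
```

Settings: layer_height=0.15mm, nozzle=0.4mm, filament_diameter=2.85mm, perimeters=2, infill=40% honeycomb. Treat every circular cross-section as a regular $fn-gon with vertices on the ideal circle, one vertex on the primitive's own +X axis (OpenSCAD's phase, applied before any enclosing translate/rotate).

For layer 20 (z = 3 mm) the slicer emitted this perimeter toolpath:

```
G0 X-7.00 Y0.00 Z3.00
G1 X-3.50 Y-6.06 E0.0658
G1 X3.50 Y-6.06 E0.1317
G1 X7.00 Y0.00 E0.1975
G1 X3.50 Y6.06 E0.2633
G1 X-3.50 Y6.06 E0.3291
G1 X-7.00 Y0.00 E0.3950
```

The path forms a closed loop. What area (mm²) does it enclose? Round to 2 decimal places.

Apply the shoelace formula to the sequence of (X, Y) vertices; enclosed area = 127.26 mm².

127.26 mm²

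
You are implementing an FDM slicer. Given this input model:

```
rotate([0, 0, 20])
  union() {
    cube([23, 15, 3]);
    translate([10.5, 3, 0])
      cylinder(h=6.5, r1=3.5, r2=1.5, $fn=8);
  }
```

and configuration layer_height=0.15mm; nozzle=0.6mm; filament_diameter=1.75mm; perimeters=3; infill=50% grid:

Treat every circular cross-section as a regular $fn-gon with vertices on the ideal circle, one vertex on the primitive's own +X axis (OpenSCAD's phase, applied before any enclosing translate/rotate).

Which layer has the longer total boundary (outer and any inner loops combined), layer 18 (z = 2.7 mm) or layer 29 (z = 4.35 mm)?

Layer 18 (z = 2.7): the cube is present — its section is the full 23×15 rectangle (perimeter 76.00 mm); the cone at (10.5, 3) contributes a regular 8-gon of circumradius 2.669 (interpolated between r1=3.5 and r2=1.5 at t=0.415) (perimeter = 2·8·2.669·sin(180°/8) = 16.34 mm); Combining (union): the cone at (10.5, 3) lies entirely inside the 23×15 cube, so the union is just the 23×15 cube — boundary = 76.00 mm; (rotated 20° about Z; rotation is an isometry so areas/perimeters/island counts are preserved). So its perimeter = 76.00 mm. Layer 29 (z = 4.35): the cube does not reach this height (z outside [0, 3]); the cone at (10.5, 3): at t=0.669 of its height the radius interpolates to r₁+(r₂−r₁)t = 2.162, giving a regular 8-gon of that circumradius (perimeter = 2·8·2.162·sin(180°/8) = 13.23 mm); Taking the union: only the cone at (10.5, 3) is present, so the union is just that shape — boundary = 13.23 mm; (rotated 20° about Z; rotation is an isometry so areas/perimeters/island counts are preserved). So its perimeter = 13.23 mm. Layer 18 is larger (76.00 vs 13.23 mm).

layer 18 (z = 2.7 mm)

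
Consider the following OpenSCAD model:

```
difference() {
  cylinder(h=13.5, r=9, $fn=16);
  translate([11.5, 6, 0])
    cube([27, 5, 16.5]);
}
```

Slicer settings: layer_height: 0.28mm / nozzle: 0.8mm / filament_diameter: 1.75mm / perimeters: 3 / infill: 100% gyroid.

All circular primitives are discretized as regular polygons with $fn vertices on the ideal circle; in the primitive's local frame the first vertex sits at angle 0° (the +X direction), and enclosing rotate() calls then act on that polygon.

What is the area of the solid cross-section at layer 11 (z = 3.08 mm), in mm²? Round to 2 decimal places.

At z = 3.08 mm: the r=9 cylinder contributes a regular 16-gon of circumradius 9 (area = (16/2)·9.000²·sin(360°/16) = 247.98 mm²); the 27×5 cube at (11.5, 6) contributes its full rectangle (area 135.00 mm²); After the difference (first − rest): starting from the r=9 cylinder (247.98 mm²), the 27×5 cube at (11.5, 6) misses the remaining region (no effect) — area = 247.98 mm². Overall, the cross-section is a single solid region. Net area = 247.98 mm².

247.98 mm²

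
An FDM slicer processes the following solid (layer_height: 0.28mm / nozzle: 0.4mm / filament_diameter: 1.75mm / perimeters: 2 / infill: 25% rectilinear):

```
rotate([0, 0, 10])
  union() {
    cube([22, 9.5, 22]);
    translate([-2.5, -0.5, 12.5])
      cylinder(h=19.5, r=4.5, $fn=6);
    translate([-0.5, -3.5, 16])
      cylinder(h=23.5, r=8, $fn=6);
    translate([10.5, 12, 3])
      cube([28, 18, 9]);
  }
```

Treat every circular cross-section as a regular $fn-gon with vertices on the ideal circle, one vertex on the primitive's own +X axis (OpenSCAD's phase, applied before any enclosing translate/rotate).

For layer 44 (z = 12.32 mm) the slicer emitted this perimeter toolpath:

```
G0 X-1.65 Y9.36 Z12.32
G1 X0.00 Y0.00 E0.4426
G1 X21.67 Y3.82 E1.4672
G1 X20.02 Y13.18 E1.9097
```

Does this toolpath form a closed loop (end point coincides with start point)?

no

Start point (G0): (-1.65, 9.36). End point (last G1): the path does not return to the start — open.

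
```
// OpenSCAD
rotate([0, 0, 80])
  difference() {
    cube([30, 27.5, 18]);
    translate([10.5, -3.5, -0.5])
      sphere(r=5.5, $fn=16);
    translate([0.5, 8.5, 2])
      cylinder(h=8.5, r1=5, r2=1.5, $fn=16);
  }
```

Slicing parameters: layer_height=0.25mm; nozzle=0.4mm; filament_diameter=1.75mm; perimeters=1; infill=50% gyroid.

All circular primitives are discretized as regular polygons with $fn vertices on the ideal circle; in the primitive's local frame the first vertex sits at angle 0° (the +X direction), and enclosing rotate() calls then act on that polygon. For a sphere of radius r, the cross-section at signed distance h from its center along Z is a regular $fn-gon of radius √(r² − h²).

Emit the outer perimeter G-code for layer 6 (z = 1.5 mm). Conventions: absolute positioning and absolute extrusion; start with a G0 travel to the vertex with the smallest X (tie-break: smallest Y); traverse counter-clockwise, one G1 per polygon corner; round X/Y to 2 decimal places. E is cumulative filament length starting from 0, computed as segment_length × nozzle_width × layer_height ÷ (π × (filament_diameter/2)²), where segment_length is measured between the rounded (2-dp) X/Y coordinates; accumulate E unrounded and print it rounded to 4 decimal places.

At z = 1.5 mm: the cube (footprint 30×27.5) is included at this height; the sphere at (10.5, -3.5): section is a regular 16-gon, circumradius = √(r²−h²) = √(5.5²−2²) = 5.123; the cone at (0.5, 8.5) is not intersected at this z (z outside [2, 10.5]); After the difference (first − rest): starting from the 30×27.5 cube, the r=5.5 sphere at (10.5, -3.5) partially overlaps it — only the 7.87 mm² overlap (of its 80.36 mm²) is removed, clipping the outline — 1 connected region; (whole slice rotated 80° about Z — lengths, areas and connectivity unchanged). The outline is a single polygon with 11 vertices. Extrusion per mm of travel: 0.4 × 0.25 / (π × 0.875²) = 0.041575. Accumulating E over each segment gives final E = 4.8176.

G0 X-27.08 Y4.78 Z1.50
G1 X0.00 Y0.00 E1.1433
G1 X1.18 Y6.69 E1.4257
G1 X1.07 Y6.79 E1.4319
G1 X0.27 Y8.62 E1.5149
G1 X0.22 Y10.62 E1.5981
G1 X0.95 Y12.49 E1.6815
G1 X2.33 Y13.93 E1.7645
G1 X2.47 Y13.99 E1.7708
G1 X5.21 Y29.54 E2.4273
G1 X-21.87 Y34.32 E3.5705
G1 X-27.08 Y4.78 E4.8176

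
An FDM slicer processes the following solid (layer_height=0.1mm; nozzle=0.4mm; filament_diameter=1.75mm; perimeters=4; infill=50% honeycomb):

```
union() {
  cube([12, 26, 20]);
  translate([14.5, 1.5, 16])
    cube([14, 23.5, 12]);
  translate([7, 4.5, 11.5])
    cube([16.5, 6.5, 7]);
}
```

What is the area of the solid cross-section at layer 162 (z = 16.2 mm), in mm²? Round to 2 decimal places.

657.25 mm²

At z = 16.2 mm: the cube (footprint 12×26) is included at this height (area 312.00 mm²); the cube at (14.5, 1.5) (footprint 14×23.5) is included at this height (area 329.00 mm²); the cube at (7, 4.5) (footprint 16.5×6.5) is included at this height (area 107.25 mm²); Taking the union: the regions partially overlap — summed areas 748.25 mm² minus the doubly-counted overlap 91.00 mm² gives 657.25 mm² — area = 657.25 mm². Overall, the cross-section is a single solid region. Net area = 657.25 mm².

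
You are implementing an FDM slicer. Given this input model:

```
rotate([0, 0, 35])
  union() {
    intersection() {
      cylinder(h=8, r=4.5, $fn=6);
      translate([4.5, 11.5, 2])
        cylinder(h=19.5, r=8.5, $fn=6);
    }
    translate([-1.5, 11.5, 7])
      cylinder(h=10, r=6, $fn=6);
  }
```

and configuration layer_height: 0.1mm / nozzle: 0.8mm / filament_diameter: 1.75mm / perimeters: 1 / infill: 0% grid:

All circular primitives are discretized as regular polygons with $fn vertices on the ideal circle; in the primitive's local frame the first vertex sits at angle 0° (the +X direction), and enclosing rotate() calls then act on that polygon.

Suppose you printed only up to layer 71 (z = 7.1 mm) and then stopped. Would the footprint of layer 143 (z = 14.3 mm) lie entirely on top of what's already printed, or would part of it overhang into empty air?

entirely on top

Compare the two slices. At z = 7.1: the cylinder: section is a regular 6-gon, circumradius r=4.5 (area = (6/2)·4.500²·sin(360°/6) = 52.61 mm²); the cylinder at (4.5, 11.5): section is a regular 6-gon, circumradius r=8.5 (area = (6/2)·8.500²·sin(360°/6) = 187.71 mm²); Keeping only the common overlap: the r=8.5 cylinder at (4.5, 11.5) does not overlap the r=4.5 cylinder (empty) — nothing remains; the r=6 cylinder at (-1.5, 11.5) contributes a regular 6-gon of circumradius 6 (area = (6/2)·6.000²·sin(360°/6) = 93.53 mm²); Merging all regions: only the r=6 cylinder at (-1.5, 11.5) is present, so the union is just that shape — area = 93.53 mm²; (rotated 35° about Z; rotation is an isometry so areas/perimeters/island counts are preserved). At z = 14.3: the cylinder is absent (z outside [0, 8]); the cylinder at (4.5, 11.5): section is a regular 6-gon, circumradius r=8.5 (area = (6/2)·8.500²·sin(360°/6) = 187.71 mm²); Keeping only the common overlap: at least one operand is absent at this height, so nothing remains; the r=6 cylinder at (-1.5, 11.5) contributes a regular 6-gon of circumradius 6 (area = (6/2)·6.000²·sin(360°/6) = 93.53 mm²); Combining (union): only the r=6 cylinder at (-1.5, 11.5) is present, so the union is just that shape — area = 93.53 mm²; (rotated 35° about Z; rotation is an isometry so areas/perimeters/island counts are preserved). Checking containment: the cross-section at z = 14.3 is a subset of the cross-section at z = 7.1.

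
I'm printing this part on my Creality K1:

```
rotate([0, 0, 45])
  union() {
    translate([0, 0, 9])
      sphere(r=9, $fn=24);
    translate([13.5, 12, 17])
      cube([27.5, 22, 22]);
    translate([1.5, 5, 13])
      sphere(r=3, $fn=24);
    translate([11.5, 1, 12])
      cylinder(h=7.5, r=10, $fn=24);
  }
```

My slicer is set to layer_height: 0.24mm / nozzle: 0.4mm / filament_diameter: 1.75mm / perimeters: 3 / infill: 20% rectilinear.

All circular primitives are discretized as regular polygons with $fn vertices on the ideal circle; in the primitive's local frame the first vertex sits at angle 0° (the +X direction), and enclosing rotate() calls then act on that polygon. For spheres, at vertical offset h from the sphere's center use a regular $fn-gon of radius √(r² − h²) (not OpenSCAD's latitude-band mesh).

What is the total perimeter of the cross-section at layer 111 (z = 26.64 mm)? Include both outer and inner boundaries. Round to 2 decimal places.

99.00 mm

At z = 26.64 mm: the sphere is absent (|z−center|=17.640 > r=9); the cube at (13.5, 12) is present — its section is the full 27.5×22 rectangle (perimeter 99.00 mm); the sphere at (1.5, 5) is not intersected at this z (|z−center|=13.640 > r=3); the cylinder at (11.5, 1) is not intersected at this z (z outside [12, 19.5]); Taking the union: only the 27.5×22 cube at (13.5, 12) is present, so the union is just that shape — boundary = 99.00 mm; (whole slice rotated 45° about Z — lengths, areas and connectivity unchanged). Overall, the cross-section is a single solid region. Total boundary length (outer) = 99.00 mm.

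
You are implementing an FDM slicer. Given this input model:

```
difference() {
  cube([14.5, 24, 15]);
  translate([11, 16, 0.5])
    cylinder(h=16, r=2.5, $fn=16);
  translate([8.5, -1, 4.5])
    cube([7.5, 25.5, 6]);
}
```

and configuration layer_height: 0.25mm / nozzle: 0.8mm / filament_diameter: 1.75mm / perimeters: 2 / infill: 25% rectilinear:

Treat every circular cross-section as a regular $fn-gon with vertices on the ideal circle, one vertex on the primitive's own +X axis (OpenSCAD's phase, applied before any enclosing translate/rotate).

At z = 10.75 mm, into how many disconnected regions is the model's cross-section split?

At z = 10.75 mm: the cube is present — its section is the full 14.5×24 rectangle; the cylinder at (11, 16): section is a regular 16-gon, circumradius r=2.5; the cube at (8.5, -1) is not intersected at this z (z outside [4.5, 10.5]); Subtracting the remaining from the first: starting from the 14.5×24 cube, the r=2.5 cylinder at (11, 16) lies wholly inside it (removes its full 19.13 mm² and its 15.61 mm outline becomes a hole wall) — 1 connected region with 1 hole. The result has 1 disconnected region.

1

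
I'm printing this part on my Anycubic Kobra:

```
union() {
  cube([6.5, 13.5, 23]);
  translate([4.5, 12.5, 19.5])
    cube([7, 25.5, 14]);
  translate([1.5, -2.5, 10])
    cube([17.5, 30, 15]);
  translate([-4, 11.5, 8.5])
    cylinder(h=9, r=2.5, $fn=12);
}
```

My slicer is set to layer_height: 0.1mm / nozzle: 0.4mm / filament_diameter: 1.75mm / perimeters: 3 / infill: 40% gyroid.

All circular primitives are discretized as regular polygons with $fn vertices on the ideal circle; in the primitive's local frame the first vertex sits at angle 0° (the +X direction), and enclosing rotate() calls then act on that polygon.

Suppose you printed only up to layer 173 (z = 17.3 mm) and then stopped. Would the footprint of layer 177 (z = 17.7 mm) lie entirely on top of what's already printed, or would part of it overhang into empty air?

Compare the two slices. At z = 17.3: the cube (footprint 6.5×13.5) is included at this height (area 87.75 mm²); the cube at (4.5, 12.5) is absent (z outside [19.5, 33.5]); the 17.5×30 cube at (1.5, -2.5) contributes its full rectangle (area 525.00 mm²); the r=2.5 cylinder at (-4, 11.5) contributes a regular 12-gon of circumradius 2.5 (area = (12/2)·2.500²·sin(360°/12) = 18.75 mm²); Taking the union: the regions partially overlap — summed areas 631.50 mm² minus the doubly-counted overlap 67.50 mm² gives 564.00 mm² — area = 564.00 mm². At z = 17.7: the cube is present — its section is the full 6.5×13.5 rectangle (area 87.75 mm²); the cube at (4.5, 12.5) is absent (z outside [19.5, 33.5]); the cube at (1.5, -2.5) (footprint 17.5×30) is included at this height (area 525.00 mm²); the cylinder at (-4, 11.5) is not intersected at this z (z outside [8.5, 17.5]); Combining (union): the regions partially overlap — summed areas 612.75 mm² minus the doubly-counted overlap 67.50 mm² gives 545.25 mm² — area = 545.25 mm². Checking containment: the cross-section at z = 17.7 is a subset of the cross-section at z = 17.3.

entirely on top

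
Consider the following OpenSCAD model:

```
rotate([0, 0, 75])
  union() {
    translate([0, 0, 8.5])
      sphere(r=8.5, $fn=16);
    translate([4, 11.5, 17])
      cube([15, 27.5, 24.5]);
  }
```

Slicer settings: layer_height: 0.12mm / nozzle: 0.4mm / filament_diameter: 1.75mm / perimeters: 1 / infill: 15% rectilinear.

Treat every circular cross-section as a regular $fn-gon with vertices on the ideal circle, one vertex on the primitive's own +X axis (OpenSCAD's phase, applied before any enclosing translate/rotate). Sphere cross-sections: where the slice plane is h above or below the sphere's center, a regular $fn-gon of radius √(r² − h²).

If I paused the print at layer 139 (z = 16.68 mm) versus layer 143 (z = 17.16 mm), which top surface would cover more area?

Layer 139 (z = 16.68): the sphere: section is a regular 16-gon, circumradius = √(r²−h²) = √(8.5²−8.18²) = 2.310 (area = (16/2)·2.310²·sin(360°/16) = 16.34 mm²); the cube at (4, 11.5) is absent (z outside [17, 41.5]); Merging all regions: only the r=8.5 sphere is present, so the union is just that shape — area = 16.34 mm²; (whole slice rotated 75° about Z — lengths, areas and connectivity unchanged). So its area = 16.34 mm². Layer 143 (z = 17.16): the sphere is absent (|z−center|=8.660 > r=8.5); the cube at (4, 11.5) is present — its section is the full 15×27.5 rectangle (area 412.50 mm²); Combining (union): only the 15×27.5 cube at (4, 11.5) is present, so the union is just that shape — area = 412.50 mm²; (rotated 75° about Z; rotation is an isometry so areas/perimeters/island counts are preserved). So its area = 412.50 mm². Layer 143 is larger (412.50 vs 16.34 mm²).

layer 143 (z = 17.16 mm)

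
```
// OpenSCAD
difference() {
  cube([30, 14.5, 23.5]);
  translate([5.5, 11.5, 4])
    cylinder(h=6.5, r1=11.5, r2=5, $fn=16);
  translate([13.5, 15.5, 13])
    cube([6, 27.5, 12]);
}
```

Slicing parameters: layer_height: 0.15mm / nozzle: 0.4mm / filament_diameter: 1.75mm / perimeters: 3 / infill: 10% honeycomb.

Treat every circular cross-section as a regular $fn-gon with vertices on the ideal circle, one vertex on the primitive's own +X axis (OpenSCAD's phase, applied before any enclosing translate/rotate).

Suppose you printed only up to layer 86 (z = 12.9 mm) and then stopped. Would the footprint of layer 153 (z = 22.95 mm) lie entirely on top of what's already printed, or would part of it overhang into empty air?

entirely on top

Compare the two slices. At z = 12.9: the cube is present — its section is the full 30×14.5 rectangle (area 435.00 mm²); the cone at (5.5, 11.5) is not intersected at this z (z outside [4, 10.5]); the cube at (13.5, 15.5) is absent (z outside [13, 25]); Subtracting the remaining from the first: none of the subtracted shapes is present at this height, so the 30×14.5 cube is unchanged — area = 435.00 mm². At z = 22.95: the 30×14.5 cube contributes its full rectangle (area 435.00 mm²); the cone at (5.5, 11.5) is not intersected at this z (z outside [4, 10.5]); the cube at (13.5, 15.5) is present — its section is the full 6×27.5 rectangle (area 165.00 mm²); Subtracting the remaining from the first: starting from the 30×14.5 cube (435.00 mm²), the 6×27.5 cube at (13.5, 15.5) misses the remaining region (no effect) — area = 435.00 mm². Checking containment: the cross-section at z = 22.95 is a subset of the cross-section at z = 12.9.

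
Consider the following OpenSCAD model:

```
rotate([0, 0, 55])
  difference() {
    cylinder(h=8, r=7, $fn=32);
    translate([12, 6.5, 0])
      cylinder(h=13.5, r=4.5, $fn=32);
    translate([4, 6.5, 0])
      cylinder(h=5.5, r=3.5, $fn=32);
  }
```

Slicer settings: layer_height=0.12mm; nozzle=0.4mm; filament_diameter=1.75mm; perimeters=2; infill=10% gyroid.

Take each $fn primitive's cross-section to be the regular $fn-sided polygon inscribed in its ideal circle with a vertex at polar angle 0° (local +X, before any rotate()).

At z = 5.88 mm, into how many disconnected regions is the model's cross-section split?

At z = 5.88 mm: the r=7 cylinder gives a regular 32-gon of circumradius 7 (constant along its height); the r=4.5 cylinder at (12, 6.5) gives a regular 32-gon of circumradius 4.5 (constant along its height); the cylinder at (4, 6.5) does not reach this height (z outside [0, 5.5]); Taking the first minus the rest: starting from the r=7 cylinder, the r=4.5 cylinder at (12, 6.5) misses the remaining region (no effect) — 1 connected region; (rotated 55° about Z; rotation is an isometry so areas/perimeters/island counts are preserved). The result has 1 disconnected region.

1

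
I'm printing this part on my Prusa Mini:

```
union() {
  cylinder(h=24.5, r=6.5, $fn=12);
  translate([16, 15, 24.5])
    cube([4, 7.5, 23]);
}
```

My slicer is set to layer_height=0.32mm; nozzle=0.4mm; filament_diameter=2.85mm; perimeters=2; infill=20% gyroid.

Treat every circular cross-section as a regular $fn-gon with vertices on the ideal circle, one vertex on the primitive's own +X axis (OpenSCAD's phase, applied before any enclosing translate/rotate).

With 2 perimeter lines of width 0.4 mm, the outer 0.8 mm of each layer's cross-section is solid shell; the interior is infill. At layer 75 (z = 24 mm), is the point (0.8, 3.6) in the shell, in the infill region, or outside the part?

infill

At z = 24 mm: the r=6.5 cylinder contributes a regular 12-gon of circumradius 6.5; the cube at (16, 15) is not intersected at this z (z outside [24.5, 47.5]); Combining (union): only the r=6.5 cylinder is present, so the union is just that shape — 1 connected region. Overall, the cross-section is a single solid region. The nearest boundary edge runs (3.25, 5.63)→(0.00, 6.50); distance from the point to it = 2.59 mm. The point is inside the cross-section and 2.59 mm from the nearest boundary — more than the 0.8 mm shell width (2 × 0.4), so it's in the infill interior.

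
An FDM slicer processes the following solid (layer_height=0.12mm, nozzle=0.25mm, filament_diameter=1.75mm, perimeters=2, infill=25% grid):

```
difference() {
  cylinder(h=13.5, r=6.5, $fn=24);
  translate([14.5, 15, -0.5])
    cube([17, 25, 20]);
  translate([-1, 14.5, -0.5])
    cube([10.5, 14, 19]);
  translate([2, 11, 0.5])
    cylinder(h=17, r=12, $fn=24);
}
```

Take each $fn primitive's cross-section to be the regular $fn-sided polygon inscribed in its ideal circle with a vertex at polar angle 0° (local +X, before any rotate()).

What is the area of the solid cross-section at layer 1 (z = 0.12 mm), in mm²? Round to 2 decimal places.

At z = 0.12 mm: the r=6.5 cylinder gives a regular 24-gon of circumradius 6.5 (constant along its height) (area = (24/2)·6.500²·sin(360°/24) = 131.22 mm²); the cube at (14.5, 15) (footprint 17×25) is included at this height (area 425.00 mm²); the 10.5×14 cube at (-1, 14.5) contributes its full rectangle (area 147.00 mm²); the cylinder at (2, 11) is absent (z outside [0.5, 17.5]); After the difference (first − rest): starting from the r=6.5 cylinder (131.22 mm²), the 17×25 cube at (14.5, 15) misses the remaining region (no effect); the 10.5×14 cube at (-1, 14.5) misses the remaining region (no effect) — area = 131.22 mm². Overall, the cross-section is a single solid region. Net area = 131.22 mm².

131.22 mm²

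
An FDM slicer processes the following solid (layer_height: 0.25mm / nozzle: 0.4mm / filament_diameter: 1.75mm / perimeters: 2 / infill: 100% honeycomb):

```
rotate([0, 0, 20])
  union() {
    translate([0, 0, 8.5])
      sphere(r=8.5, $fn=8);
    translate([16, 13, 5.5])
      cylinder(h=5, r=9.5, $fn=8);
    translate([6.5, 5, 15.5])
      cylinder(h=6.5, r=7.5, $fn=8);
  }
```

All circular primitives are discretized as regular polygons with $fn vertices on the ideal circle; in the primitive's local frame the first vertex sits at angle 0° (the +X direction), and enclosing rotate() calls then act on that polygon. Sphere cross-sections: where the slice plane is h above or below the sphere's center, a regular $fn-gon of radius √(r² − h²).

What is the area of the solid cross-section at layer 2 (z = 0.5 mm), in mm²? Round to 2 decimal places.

At z = 0.5 mm: the r=8.5 sphere contributes a regular 8-gon of circumradius √(8.5²−8²) = 2.872 (area = (8/2)·2.872²·sin(360°/8) = 23.33 mm²); the cylinder at (16, 13) does not reach this height (z outside [5.5, 10.5]); the cylinder at (6.5, 5) does not reach this height (z outside [15.5, 22]); Combining (union): only the r=8.5 sphere is present, so the union is just that shape — area = 23.33 mm²; (rotated 20° about Z; rotation is an isometry so areas/perimeters/island counts are preserved). Overall, the cross-section is a single solid region. Net area = 23.33 mm².

23.33 mm²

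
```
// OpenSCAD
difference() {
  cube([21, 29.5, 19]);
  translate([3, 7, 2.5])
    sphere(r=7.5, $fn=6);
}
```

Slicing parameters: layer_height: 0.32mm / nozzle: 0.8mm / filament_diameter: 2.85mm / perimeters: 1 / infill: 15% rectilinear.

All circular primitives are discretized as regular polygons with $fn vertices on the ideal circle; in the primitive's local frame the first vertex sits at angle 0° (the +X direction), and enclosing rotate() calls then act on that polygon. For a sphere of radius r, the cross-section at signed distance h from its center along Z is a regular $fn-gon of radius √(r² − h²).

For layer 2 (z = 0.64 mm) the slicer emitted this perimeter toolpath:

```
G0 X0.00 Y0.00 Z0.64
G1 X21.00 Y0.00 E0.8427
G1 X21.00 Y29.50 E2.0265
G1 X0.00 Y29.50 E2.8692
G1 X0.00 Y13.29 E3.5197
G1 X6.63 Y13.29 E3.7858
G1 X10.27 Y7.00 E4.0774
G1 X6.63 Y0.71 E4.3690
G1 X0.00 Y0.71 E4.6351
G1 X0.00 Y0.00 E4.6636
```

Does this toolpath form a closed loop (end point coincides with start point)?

yes

Start point (G0): (0.00, 0.00). End point (last G1): the path returns to the start — closed.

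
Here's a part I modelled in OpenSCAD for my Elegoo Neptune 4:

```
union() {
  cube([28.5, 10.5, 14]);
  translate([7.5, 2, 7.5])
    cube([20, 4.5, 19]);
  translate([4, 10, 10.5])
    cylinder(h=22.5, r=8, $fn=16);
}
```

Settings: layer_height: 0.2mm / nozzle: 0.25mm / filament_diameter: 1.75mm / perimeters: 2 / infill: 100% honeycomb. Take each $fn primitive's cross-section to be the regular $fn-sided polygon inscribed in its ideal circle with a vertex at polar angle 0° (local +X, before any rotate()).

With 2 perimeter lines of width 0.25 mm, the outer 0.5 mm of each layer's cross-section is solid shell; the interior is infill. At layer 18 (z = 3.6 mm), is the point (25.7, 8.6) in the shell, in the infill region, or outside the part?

infill

At z = 3.6 mm: the cube (footprint 28.5×10.5) is included at this height; the cube at (7.5, 2) does not reach this height (z outside [7.5, 26.5]); the cylinder at (4, 10) is not intersected at this z (z outside [10.5, 33]); Merging all regions: only the 28.5×10.5 cube is present, so the union is just that shape — 1 connected region. Overall, the cross-section is a single solid region. The nearest boundary edge runs (28.50, 10.50)→(0.00, 10.50); distance from the point to it = 1.90 mm. The point is inside the cross-section and 1.90 mm from the nearest boundary — more than the 0.5 mm shell width (2 × 0.25), so it's in the infill interior.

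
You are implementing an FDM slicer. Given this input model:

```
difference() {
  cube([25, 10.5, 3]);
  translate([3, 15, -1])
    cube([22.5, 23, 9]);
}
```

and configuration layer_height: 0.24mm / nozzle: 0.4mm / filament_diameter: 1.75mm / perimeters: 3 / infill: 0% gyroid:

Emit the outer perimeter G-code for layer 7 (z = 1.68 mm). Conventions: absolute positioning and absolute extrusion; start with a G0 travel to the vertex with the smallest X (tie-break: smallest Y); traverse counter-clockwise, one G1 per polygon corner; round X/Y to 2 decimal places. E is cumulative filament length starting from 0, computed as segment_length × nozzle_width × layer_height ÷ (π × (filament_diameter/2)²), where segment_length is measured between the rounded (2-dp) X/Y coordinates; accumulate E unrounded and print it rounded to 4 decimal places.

G0 X0.00 Y0.00 Z1.68
G1 X25.00 Y0.00 E0.9978
G1 X25.00 Y10.50 E1.4169
G1 X0.00 Y10.50 E2.4147
G1 X0.00 Y0.00 E2.8338

At z = 1.68 mm: the 25×10.5 cube contributes its full rectangle; the cube at (3, 15) is present — its section is the full 22.5×23 rectangle; Taking the first minus the rest: starting from the 25×10.5 cube, the 22.5×23 cube at (3, 15) misses the remaining region (no effect) — 1 connected region. The outline is a single polygon with 4 vertices. Extrusion per mm of travel: 0.4 × 0.24 / (π × 0.875²) = 0.039912. Accumulating E over each segment gives final E = 2.8338.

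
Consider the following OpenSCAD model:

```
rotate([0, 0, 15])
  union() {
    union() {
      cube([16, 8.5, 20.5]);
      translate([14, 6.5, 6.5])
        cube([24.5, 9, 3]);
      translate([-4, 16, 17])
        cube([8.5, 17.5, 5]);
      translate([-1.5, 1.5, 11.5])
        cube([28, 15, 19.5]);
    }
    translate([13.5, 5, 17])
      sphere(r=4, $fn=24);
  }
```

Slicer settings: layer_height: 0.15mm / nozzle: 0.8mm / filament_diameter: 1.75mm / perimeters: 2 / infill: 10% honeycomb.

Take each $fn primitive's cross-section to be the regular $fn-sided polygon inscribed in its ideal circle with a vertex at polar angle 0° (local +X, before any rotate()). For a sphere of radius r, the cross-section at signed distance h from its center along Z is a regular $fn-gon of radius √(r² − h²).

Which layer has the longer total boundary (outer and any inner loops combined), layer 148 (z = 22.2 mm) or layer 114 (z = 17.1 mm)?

layer 114 (z = 17.1 mm)

Layer 148 (z = 22.2): the cube is not intersected at this z (z outside [0, 20.5]); the cube at (14, 6.5) is not intersected at this z (z outside [6.5, 9.5]); the cube at (-4, 16) is not intersected at this z (z outside [17, 22]); the cube at (-1.5, 1.5) (footprint 28×15) is included at this height (perimeter 86.00 mm); Taking the union: only the 28×15 cube at (-1.5, 1.5) is present, so the union is just that shape — boundary = 86.00 mm; the sphere at (13.5, 5) is absent (|z−center|=5.200 > r=4); Merging all regions: only the result so far is present, so the union is just that shape — boundary = 86.00 mm; (whole slice rotated 15° about Z — lengths, areas and connectivity unchanged). So its perimeter = 86.00 mm. Layer 114 (z = 17.1): the cube is present — its section is the full 16×8.5 rectangle (perimeter 49.00 mm); the cube at (14, 6.5) is absent (z outside [6.5, 9.5]); the cube at (-4, 16) is present — its section is the full 8.5×17.5 rectangle (perimeter 52.00 mm); the cube at (-1.5, 1.5) (footprint 28×15) is included at this height (perimeter 86.00 mm); Taking the union: the regions partially overlap (shared area 115.00 mm²), so the edge portions inside another operand are dropped and the merged outline is re-measured after clipping — boundary = 128.00 mm; the r=4 sphere at (13.5, 5) slices to a regular 24-gon of circumradius 3.999 (√(r²−h²) with h=0.1 from center) (perimeter = 2·24·3.999·sin(180°/24) = 25.05 mm); Merging all regions: the r=4 sphere at (13.5, 5) lies entirely inside the result so far, so the union is just the result so far — boundary = 128.00 mm; (rotated 15° about Z; rotation is an isometry so areas/perimeters/island counts are preserved). So its perimeter = 128.00 mm. Layer 114 is larger (128.00 vs 86.00 mm).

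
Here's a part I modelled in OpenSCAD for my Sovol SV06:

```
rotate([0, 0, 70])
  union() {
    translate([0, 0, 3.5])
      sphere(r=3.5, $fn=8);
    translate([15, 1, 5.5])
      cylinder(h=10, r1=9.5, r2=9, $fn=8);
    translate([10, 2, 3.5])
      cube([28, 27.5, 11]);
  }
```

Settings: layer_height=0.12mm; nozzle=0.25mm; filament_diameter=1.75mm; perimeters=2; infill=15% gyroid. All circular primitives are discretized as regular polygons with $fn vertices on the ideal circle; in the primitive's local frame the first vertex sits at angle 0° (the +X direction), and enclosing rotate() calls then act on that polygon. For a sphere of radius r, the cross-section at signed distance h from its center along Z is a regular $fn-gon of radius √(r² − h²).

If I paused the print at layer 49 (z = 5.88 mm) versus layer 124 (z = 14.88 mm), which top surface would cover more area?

Layer 49 (z = 5.88): the r=3.5 sphere slices to a regular 8-gon of circumradius 2.566 (√(r²−h²) with h=2.38 from center) (area = (8/2)·2.566²·sin(360°/8) = 18.63 mm²); the cone at (15, 1) (r1=9.5→r2=9) has section circumradius 9.481 here — a regular 8-gon (area = (8/2)·9.481²·sin(360°/8) = 254.25 mm²); the cube at (10, 2) is present — its section is the full 28×27.5 rectangle (area 770.00 mm²); Merging all regions: the regions partially overlap — summed areas 1042.87 mm² minus the doubly-counted overlap 91.51 mm² gives 951.36 mm² — area = 951.36 mm²; (rotated 70° about Z; rotation is an isometry so areas/perimeters/island counts are preserved). So its area = 951.36 mm². Layer 124 (z = 14.88): the sphere does not reach this height (|z−center|=11.380 > r=3.5); the cone at (15, 1) (r1=9.5→r2=9) has section circumradius 9.031 here — a regular 8-gon (area = (8/2)·9.031²·sin(360°/8) = 230.68 mm²); the cube at (10, 2) does not reach this height (z outside [3.5, 14.5]); Taking the union: only the cone at (15, 1) is present, so the union is just that shape — area = 230.68 mm²; (rotated 70° about Z; rotation is an isometry so areas/perimeters/island counts are preserved). So its area = 230.68 mm². Layer 49 is larger (951.36 vs 230.68 mm²).

layer 49 (z = 5.88 mm)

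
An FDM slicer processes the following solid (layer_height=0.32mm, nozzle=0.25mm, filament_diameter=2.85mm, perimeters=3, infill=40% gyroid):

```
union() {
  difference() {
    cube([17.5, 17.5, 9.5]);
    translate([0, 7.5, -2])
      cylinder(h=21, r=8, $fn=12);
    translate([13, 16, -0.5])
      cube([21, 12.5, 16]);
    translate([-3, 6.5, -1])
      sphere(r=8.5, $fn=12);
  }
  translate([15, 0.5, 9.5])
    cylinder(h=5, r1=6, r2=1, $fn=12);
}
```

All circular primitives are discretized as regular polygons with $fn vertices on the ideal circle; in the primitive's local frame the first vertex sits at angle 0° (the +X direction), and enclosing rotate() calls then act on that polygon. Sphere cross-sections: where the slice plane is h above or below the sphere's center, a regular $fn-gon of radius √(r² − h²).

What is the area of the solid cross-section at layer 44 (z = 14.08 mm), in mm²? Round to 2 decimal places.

At z = 14.08 mm: the cube is absent (z outside [0, 9.5]); the r=8 cylinder at (0, 7.5) contributes a regular 12-gon of circumradius 8 (area = (12/2)·8.000²·sin(360°/12) = 192.00 mm²); the cube at (13, 16) (footprint 21×12.5) is included at this height (area 262.50 mm²); the sphere at (-3, 6.5) does not reach this height (|z−center|=15.080 > r=8.5); Subtracting the remaining from the first: the first operand is absent here, so nothing remains; the cone at (15, 0.5) (r1=6→r2=1) has section circumradius 1.420 here — a regular 12-gon (area = (12/2)·1.420²·sin(360°/12) = 6.05 mm²); Taking the union: only the cone at (15, 0.5) is present, so the union is just that shape — area = 6.05 mm². Overall, the cross-section is a single solid region. Net area = 6.05 mm².

6.05 mm²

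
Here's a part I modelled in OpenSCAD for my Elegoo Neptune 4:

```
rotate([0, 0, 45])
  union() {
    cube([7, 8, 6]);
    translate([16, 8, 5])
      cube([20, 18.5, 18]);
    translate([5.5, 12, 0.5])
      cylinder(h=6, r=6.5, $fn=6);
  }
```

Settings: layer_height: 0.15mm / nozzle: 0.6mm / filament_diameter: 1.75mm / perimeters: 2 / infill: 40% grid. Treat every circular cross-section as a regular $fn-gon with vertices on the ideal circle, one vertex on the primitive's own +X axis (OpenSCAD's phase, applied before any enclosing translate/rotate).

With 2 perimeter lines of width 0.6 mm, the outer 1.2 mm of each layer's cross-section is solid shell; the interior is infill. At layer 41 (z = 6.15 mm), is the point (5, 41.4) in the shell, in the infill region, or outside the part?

At z = 6.15 mm: the cube does not reach this height (z outside [0, 6]); the cube at (16, 8) (footprint 20×18.5) is included at this height; the r=6.5 cylinder at (5.5, 12) contributes a regular 6-gon of circumradius 6.5; Taking the union: the 2 present regions are separate (no shared area or edge), so areas and boundary lengths simply add and each stays a separate island — 2 connected regions; (whole slice rotated 45° about Z — lengths, areas and connectivity unchanged). Overall, the cross-section has 2 separate islands. Undo the 45° rotation: the query point maps to (32.810, 25.739) in the un-rotated model frame. The nearest boundary edge runs (16.00, 26.50)→(36.00, 26.50); distance from the point to it = 0.76 mm. (Shell/infill is judged within the island containing the point — the largest one.) The point is inside the cross-section, 0.76 mm from the nearest boundary — within the 1.2 mm shell band (2 × 0.6).

shell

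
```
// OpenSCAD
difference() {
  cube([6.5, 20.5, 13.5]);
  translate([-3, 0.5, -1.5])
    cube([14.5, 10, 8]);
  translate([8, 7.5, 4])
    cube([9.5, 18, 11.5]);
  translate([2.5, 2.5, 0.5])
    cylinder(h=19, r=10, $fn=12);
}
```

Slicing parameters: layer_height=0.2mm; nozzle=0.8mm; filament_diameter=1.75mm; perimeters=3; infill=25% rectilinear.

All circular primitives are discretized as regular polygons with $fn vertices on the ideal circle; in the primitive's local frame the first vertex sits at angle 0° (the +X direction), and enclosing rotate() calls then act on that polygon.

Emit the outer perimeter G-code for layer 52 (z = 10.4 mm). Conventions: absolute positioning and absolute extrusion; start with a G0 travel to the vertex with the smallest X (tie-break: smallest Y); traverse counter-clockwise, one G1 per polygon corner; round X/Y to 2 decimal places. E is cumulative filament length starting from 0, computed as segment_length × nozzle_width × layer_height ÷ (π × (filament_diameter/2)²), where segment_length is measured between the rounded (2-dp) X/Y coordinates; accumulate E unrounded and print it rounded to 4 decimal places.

G0 X0.00 Y11.83 Z10.40
G1 X2.50 Y12.50 E0.1722
G1 X6.50 Y11.43 E0.4476
G1 X6.50 Y20.50 E1.0509
G1 X0.00 Y20.50 E1.4833
G1 X0.00 Y11.83 E2.0601

At z = 10.4 mm: the cube is present — its section is the full 6.5×20.5 rectangle; the cube at (-3, 0.5) does not reach this height (z outside [-1.5, 6.5]); the 9.5×18 cube at (8, 7.5) contributes its full rectangle; the cylinder at (2.5, 2.5): section is a regular 12-gon, circumradius r=10; Taking the first minus the rest: starting from the 6.5×20.5 cube, the 9.5×18 cube at (8, 7.5) misses the remaining region (no effect); the r=10 cylinder at (2.5, 2.5) partially overlaps it — only the 78.27 mm² overlap (of its 300.00 mm²) is removed, clipping the outline — 1 connected region. The outline is a single polygon with 5 vertices. Extrusion per mm of travel: 0.8 × 0.2 / (π × 0.875²) = 0.066520. Accumulating E over each segment gives final E = 2.0601.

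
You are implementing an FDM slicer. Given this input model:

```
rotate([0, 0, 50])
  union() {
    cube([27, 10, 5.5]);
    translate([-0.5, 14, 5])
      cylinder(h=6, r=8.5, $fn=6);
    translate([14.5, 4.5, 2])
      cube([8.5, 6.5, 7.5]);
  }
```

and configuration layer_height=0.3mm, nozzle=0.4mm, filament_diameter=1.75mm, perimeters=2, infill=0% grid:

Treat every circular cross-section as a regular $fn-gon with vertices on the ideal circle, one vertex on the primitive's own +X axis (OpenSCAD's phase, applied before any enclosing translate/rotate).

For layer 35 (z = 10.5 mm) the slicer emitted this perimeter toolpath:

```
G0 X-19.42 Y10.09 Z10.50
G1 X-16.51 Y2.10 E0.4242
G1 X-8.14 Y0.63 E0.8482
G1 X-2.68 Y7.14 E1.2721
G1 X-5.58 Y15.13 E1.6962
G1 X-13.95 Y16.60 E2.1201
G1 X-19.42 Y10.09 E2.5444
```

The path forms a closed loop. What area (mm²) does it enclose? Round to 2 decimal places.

187.71 mm²

Apply the shoelace formula to the sequence of (X, Y) vertices; enclosed area = 187.71 mm².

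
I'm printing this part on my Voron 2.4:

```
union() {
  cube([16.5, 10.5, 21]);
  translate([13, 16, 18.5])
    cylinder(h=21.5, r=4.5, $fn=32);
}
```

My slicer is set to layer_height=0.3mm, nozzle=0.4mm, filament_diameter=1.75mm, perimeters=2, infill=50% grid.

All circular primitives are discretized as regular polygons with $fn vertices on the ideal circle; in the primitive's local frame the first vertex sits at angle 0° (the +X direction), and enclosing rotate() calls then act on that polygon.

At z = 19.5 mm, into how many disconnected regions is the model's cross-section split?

At z = 19.5 mm: the cube (footprint 16.5×10.5) is included at this height; the r=4.5 cylinder at (13, 16) contributes a regular 32-gon of circumradius 4.5; Combining (union): the 2 present regions are separate (no shared area or edge), so areas and boundary lengths simply add and each stays a separate island — 2 connected regions. The result has 2 disconnected regions.

2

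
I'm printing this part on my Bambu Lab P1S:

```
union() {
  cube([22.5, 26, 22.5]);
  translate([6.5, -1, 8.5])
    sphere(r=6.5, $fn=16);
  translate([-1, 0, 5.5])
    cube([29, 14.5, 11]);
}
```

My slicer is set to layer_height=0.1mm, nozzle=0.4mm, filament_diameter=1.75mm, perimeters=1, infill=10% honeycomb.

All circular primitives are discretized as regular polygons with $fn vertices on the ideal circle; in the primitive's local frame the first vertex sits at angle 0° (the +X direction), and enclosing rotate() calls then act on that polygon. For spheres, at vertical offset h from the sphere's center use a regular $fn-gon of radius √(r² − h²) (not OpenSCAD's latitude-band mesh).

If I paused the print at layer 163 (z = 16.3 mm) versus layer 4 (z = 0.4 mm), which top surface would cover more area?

layer 163 (z = 16.3 mm)

Layer 163 (z = 16.3): the cube (footprint 22.5×26) is included at this height (area 585.00 mm²); the sphere at (6.5, -1) does not reach this height (|z−center|=7.800 > r=6.5); the cube at (-1, 0) is present — its section is the full 29×14.5 rectangle (area 420.50 mm²); Merging all regions: the regions partially overlap — summed areas 1005.50 mm² minus the doubly-counted overlap 326.25 mm² gives 679.25 mm² — area = 679.25 mm². So its area = 679.25 mm². Layer 4 (z = 0.4): the cube (footprint 22.5×26) is included at this height (area 585.00 mm²); the sphere at (6.5, -1) does not reach this height (|z−center|=8.100 > r=6.5); the cube at (-1, 0) does not reach this height (z outside [5.5, 16.5]); Merging all regions: only the 22.5×26 cube is present, so the union is just that shape — area = 585.00 mm². So its area = 585.00 mm². Layer 163 is larger (679.25 vs 585.00 mm²).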